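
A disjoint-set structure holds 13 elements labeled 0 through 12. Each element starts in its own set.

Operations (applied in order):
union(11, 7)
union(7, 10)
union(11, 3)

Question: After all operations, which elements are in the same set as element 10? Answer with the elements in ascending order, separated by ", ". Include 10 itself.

Answer: 3, 7, 10, 11

Derivation:
Step 1: union(11, 7) -> merged; set of 11 now {7, 11}
Step 2: union(7, 10) -> merged; set of 7 now {7, 10, 11}
Step 3: union(11, 3) -> merged; set of 11 now {3, 7, 10, 11}
Component of 10: {3, 7, 10, 11}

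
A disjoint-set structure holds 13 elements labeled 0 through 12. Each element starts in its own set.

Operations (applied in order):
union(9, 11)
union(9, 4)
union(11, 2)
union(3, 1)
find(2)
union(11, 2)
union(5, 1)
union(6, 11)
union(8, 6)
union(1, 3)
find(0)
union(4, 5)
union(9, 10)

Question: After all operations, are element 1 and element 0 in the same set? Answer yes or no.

Answer: no

Derivation:
Step 1: union(9, 11) -> merged; set of 9 now {9, 11}
Step 2: union(9, 4) -> merged; set of 9 now {4, 9, 11}
Step 3: union(11, 2) -> merged; set of 11 now {2, 4, 9, 11}
Step 4: union(3, 1) -> merged; set of 3 now {1, 3}
Step 5: find(2) -> no change; set of 2 is {2, 4, 9, 11}
Step 6: union(11, 2) -> already same set; set of 11 now {2, 4, 9, 11}
Step 7: union(5, 1) -> merged; set of 5 now {1, 3, 5}
Step 8: union(6, 11) -> merged; set of 6 now {2, 4, 6, 9, 11}
Step 9: union(8, 6) -> merged; set of 8 now {2, 4, 6, 8, 9, 11}
Step 10: union(1, 3) -> already same set; set of 1 now {1, 3, 5}
Step 11: find(0) -> no change; set of 0 is {0}
Step 12: union(4, 5) -> merged; set of 4 now {1, 2, 3, 4, 5, 6, 8, 9, 11}
Step 13: union(9, 10) -> merged; set of 9 now {1, 2, 3, 4, 5, 6, 8, 9, 10, 11}
Set of 1: {1, 2, 3, 4, 5, 6, 8, 9, 10, 11}; 0 is not a member.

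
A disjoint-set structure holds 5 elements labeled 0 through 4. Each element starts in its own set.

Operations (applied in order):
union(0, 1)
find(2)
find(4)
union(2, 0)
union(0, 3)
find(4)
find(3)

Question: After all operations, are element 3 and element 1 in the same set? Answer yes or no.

Answer: yes

Derivation:
Step 1: union(0, 1) -> merged; set of 0 now {0, 1}
Step 2: find(2) -> no change; set of 2 is {2}
Step 3: find(4) -> no change; set of 4 is {4}
Step 4: union(2, 0) -> merged; set of 2 now {0, 1, 2}
Step 5: union(0, 3) -> merged; set of 0 now {0, 1, 2, 3}
Step 6: find(4) -> no change; set of 4 is {4}
Step 7: find(3) -> no change; set of 3 is {0, 1, 2, 3}
Set of 3: {0, 1, 2, 3}; 1 is a member.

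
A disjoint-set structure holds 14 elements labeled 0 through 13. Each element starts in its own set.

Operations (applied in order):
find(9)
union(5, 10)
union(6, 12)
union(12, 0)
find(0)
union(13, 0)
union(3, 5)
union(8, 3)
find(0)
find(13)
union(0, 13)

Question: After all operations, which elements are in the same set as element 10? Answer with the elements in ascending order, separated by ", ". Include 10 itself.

Step 1: find(9) -> no change; set of 9 is {9}
Step 2: union(5, 10) -> merged; set of 5 now {5, 10}
Step 3: union(6, 12) -> merged; set of 6 now {6, 12}
Step 4: union(12, 0) -> merged; set of 12 now {0, 6, 12}
Step 5: find(0) -> no change; set of 0 is {0, 6, 12}
Step 6: union(13, 0) -> merged; set of 13 now {0, 6, 12, 13}
Step 7: union(3, 5) -> merged; set of 3 now {3, 5, 10}
Step 8: union(8, 3) -> merged; set of 8 now {3, 5, 8, 10}
Step 9: find(0) -> no change; set of 0 is {0, 6, 12, 13}
Step 10: find(13) -> no change; set of 13 is {0, 6, 12, 13}
Step 11: union(0, 13) -> already same set; set of 0 now {0, 6, 12, 13}
Component of 10: {3, 5, 8, 10}

Answer: 3, 5, 8, 10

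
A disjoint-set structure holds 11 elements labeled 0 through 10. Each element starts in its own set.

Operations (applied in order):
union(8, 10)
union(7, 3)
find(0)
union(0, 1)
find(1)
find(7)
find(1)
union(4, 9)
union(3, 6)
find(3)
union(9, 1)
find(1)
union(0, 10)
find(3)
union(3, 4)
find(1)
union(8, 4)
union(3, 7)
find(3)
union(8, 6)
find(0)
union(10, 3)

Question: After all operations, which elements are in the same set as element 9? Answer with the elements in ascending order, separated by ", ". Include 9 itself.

Step 1: union(8, 10) -> merged; set of 8 now {8, 10}
Step 2: union(7, 3) -> merged; set of 7 now {3, 7}
Step 3: find(0) -> no change; set of 0 is {0}
Step 4: union(0, 1) -> merged; set of 0 now {0, 1}
Step 5: find(1) -> no change; set of 1 is {0, 1}
Step 6: find(7) -> no change; set of 7 is {3, 7}
Step 7: find(1) -> no change; set of 1 is {0, 1}
Step 8: union(4, 9) -> merged; set of 4 now {4, 9}
Step 9: union(3, 6) -> merged; set of 3 now {3, 6, 7}
Step 10: find(3) -> no change; set of 3 is {3, 6, 7}
Step 11: union(9, 1) -> merged; set of 9 now {0, 1, 4, 9}
Step 12: find(1) -> no change; set of 1 is {0, 1, 4, 9}
Step 13: union(0, 10) -> merged; set of 0 now {0, 1, 4, 8, 9, 10}
Step 14: find(3) -> no change; set of 3 is {3, 6, 7}
Step 15: union(3, 4) -> merged; set of 3 now {0, 1, 3, 4, 6, 7, 8, 9, 10}
Step 16: find(1) -> no change; set of 1 is {0, 1, 3, 4, 6, 7, 8, 9, 10}
Step 17: union(8, 4) -> already same set; set of 8 now {0, 1, 3, 4, 6, 7, 8, 9, 10}
Step 18: union(3, 7) -> already same set; set of 3 now {0, 1, 3, 4, 6, 7, 8, 9, 10}
Step 19: find(3) -> no change; set of 3 is {0, 1, 3, 4, 6, 7, 8, 9, 10}
Step 20: union(8, 6) -> already same set; set of 8 now {0, 1, 3, 4, 6, 7, 8, 9, 10}
Step 21: find(0) -> no change; set of 0 is {0, 1, 3, 4, 6, 7, 8, 9, 10}
Step 22: union(10, 3) -> already same set; set of 10 now {0, 1, 3, 4, 6, 7, 8, 9, 10}
Component of 9: {0, 1, 3, 4, 6, 7, 8, 9, 10}

Answer: 0, 1, 3, 4, 6, 7, 8, 9, 10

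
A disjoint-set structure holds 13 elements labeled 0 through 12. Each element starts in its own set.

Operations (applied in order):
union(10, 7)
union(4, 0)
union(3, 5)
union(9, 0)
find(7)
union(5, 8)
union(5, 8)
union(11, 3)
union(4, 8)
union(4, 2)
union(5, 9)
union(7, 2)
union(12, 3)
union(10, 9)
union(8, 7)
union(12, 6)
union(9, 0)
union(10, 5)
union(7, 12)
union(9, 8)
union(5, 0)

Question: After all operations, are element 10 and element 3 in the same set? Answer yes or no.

Step 1: union(10, 7) -> merged; set of 10 now {7, 10}
Step 2: union(4, 0) -> merged; set of 4 now {0, 4}
Step 3: union(3, 5) -> merged; set of 3 now {3, 5}
Step 4: union(9, 0) -> merged; set of 9 now {0, 4, 9}
Step 5: find(7) -> no change; set of 7 is {7, 10}
Step 6: union(5, 8) -> merged; set of 5 now {3, 5, 8}
Step 7: union(5, 8) -> already same set; set of 5 now {3, 5, 8}
Step 8: union(11, 3) -> merged; set of 11 now {3, 5, 8, 11}
Step 9: union(4, 8) -> merged; set of 4 now {0, 3, 4, 5, 8, 9, 11}
Step 10: union(4, 2) -> merged; set of 4 now {0, 2, 3, 4, 5, 8, 9, 11}
Step 11: union(5, 9) -> already same set; set of 5 now {0, 2, 3, 4, 5, 8, 9, 11}
Step 12: union(7, 2) -> merged; set of 7 now {0, 2, 3, 4, 5, 7, 8, 9, 10, 11}
Step 13: union(12, 3) -> merged; set of 12 now {0, 2, 3, 4, 5, 7, 8, 9, 10, 11, 12}
Step 14: union(10, 9) -> already same set; set of 10 now {0, 2, 3, 4, 5, 7, 8, 9, 10, 11, 12}
Step 15: union(8, 7) -> already same set; set of 8 now {0, 2, 3, 4, 5, 7, 8, 9, 10, 11, 12}
Step 16: union(12, 6) -> merged; set of 12 now {0, 2, 3, 4, 5, 6, 7, 8, 9, 10, 11, 12}
Step 17: union(9, 0) -> already same set; set of 9 now {0, 2, 3, 4, 5, 6, 7, 8, 9, 10, 11, 12}
Step 18: union(10, 5) -> already same set; set of 10 now {0, 2, 3, 4, 5, 6, 7, 8, 9, 10, 11, 12}
Step 19: union(7, 12) -> already same set; set of 7 now {0, 2, 3, 4, 5, 6, 7, 8, 9, 10, 11, 12}
Step 20: union(9, 8) -> already same set; set of 9 now {0, 2, 3, 4, 5, 6, 7, 8, 9, 10, 11, 12}
Step 21: union(5, 0) -> already same set; set of 5 now {0, 2, 3, 4, 5, 6, 7, 8, 9, 10, 11, 12}
Set of 10: {0, 2, 3, 4, 5, 6, 7, 8, 9, 10, 11, 12}; 3 is a member.

Answer: yes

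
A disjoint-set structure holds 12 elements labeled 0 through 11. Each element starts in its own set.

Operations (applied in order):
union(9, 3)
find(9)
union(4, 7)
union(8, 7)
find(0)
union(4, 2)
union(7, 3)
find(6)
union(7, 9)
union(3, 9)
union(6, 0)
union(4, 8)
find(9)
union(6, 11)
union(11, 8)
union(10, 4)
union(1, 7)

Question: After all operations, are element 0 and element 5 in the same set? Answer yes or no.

Answer: no

Derivation:
Step 1: union(9, 3) -> merged; set of 9 now {3, 9}
Step 2: find(9) -> no change; set of 9 is {3, 9}
Step 3: union(4, 7) -> merged; set of 4 now {4, 7}
Step 4: union(8, 7) -> merged; set of 8 now {4, 7, 8}
Step 5: find(0) -> no change; set of 0 is {0}
Step 6: union(4, 2) -> merged; set of 4 now {2, 4, 7, 8}
Step 7: union(7, 3) -> merged; set of 7 now {2, 3, 4, 7, 8, 9}
Step 8: find(6) -> no change; set of 6 is {6}
Step 9: union(7, 9) -> already same set; set of 7 now {2, 3, 4, 7, 8, 9}
Step 10: union(3, 9) -> already same set; set of 3 now {2, 3, 4, 7, 8, 9}
Step 11: union(6, 0) -> merged; set of 6 now {0, 6}
Step 12: union(4, 8) -> already same set; set of 4 now {2, 3, 4, 7, 8, 9}
Step 13: find(9) -> no change; set of 9 is {2, 3, 4, 7, 8, 9}
Step 14: union(6, 11) -> merged; set of 6 now {0, 6, 11}
Step 15: union(11, 8) -> merged; set of 11 now {0, 2, 3, 4, 6, 7, 8, 9, 11}
Step 16: union(10, 4) -> merged; set of 10 now {0, 2, 3, 4, 6, 7, 8, 9, 10, 11}
Step 17: union(1, 7) -> merged; set of 1 now {0, 1, 2, 3, 4, 6, 7, 8, 9, 10, 11}
Set of 0: {0, 1, 2, 3, 4, 6, 7, 8, 9, 10, 11}; 5 is not a member.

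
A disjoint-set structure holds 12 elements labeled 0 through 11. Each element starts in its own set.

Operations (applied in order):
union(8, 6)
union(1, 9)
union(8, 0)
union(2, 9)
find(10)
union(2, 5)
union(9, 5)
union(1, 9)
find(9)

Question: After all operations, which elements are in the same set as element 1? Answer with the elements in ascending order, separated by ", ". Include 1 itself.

Answer: 1, 2, 5, 9

Derivation:
Step 1: union(8, 6) -> merged; set of 8 now {6, 8}
Step 2: union(1, 9) -> merged; set of 1 now {1, 9}
Step 3: union(8, 0) -> merged; set of 8 now {0, 6, 8}
Step 4: union(2, 9) -> merged; set of 2 now {1, 2, 9}
Step 5: find(10) -> no change; set of 10 is {10}
Step 6: union(2, 5) -> merged; set of 2 now {1, 2, 5, 9}
Step 7: union(9, 5) -> already same set; set of 9 now {1, 2, 5, 9}
Step 8: union(1, 9) -> already same set; set of 1 now {1, 2, 5, 9}
Step 9: find(9) -> no change; set of 9 is {1, 2, 5, 9}
Component of 1: {1, 2, 5, 9}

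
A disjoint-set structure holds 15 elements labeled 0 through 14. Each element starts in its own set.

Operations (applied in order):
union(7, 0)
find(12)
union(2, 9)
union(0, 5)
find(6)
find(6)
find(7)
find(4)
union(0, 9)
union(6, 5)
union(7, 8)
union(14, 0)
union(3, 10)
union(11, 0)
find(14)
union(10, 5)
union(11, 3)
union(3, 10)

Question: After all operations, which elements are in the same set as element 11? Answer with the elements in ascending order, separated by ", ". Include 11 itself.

Answer: 0, 2, 3, 5, 6, 7, 8, 9, 10, 11, 14

Derivation:
Step 1: union(7, 0) -> merged; set of 7 now {0, 7}
Step 2: find(12) -> no change; set of 12 is {12}
Step 3: union(2, 9) -> merged; set of 2 now {2, 9}
Step 4: union(0, 5) -> merged; set of 0 now {0, 5, 7}
Step 5: find(6) -> no change; set of 6 is {6}
Step 6: find(6) -> no change; set of 6 is {6}
Step 7: find(7) -> no change; set of 7 is {0, 5, 7}
Step 8: find(4) -> no change; set of 4 is {4}
Step 9: union(0, 9) -> merged; set of 0 now {0, 2, 5, 7, 9}
Step 10: union(6, 5) -> merged; set of 6 now {0, 2, 5, 6, 7, 9}
Step 11: union(7, 8) -> merged; set of 7 now {0, 2, 5, 6, 7, 8, 9}
Step 12: union(14, 0) -> merged; set of 14 now {0, 2, 5, 6, 7, 8, 9, 14}
Step 13: union(3, 10) -> merged; set of 3 now {3, 10}
Step 14: union(11, 0) -> merged; set of 11 now {0, 2, 5, 6, 7, 8, 9, 11, 14}
Step 15: find(14) -> no change; set of 14 is {0, 2, 5, 6, 7, 8, 9, 11, 14}
Step 16: union(10, 5) -> merged; set of 10 now {0, 2, 3, 5, 6, 7, 8, 9, 10, 11, 14}
Step 17: union(11, 3) -> already same set; set of 11 now {0, 2, 3, 5, 6, 7, 8, 9, 10, 11, 14}
Step 18: union(3, 10) -> already same set; set of 3 now {0, 2, 3, 5, 6, 7, 8, 9, 10, 11, 14}
Component of 11: {0, 2, 3, 5, 6, 7, 8, 9, 10, 11, 14}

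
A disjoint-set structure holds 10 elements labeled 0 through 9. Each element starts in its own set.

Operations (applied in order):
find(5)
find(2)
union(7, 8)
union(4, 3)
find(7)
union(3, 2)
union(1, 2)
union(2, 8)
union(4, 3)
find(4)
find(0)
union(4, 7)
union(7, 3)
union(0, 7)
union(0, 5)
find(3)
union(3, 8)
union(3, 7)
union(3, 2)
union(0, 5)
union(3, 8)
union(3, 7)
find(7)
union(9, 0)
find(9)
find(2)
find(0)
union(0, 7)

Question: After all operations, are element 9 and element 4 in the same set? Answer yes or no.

Step 1: find(5) -> no change; set of 5 is {5}
Step 2: find(2) -> no change; set of 2 is {2}
Step 3: union(7, 8) -> merged; set of 7 now {7, 8}
Step 4: union(4, 3) -> merged; set of 4 now {3, 4}
Step 5: find(7) -> no change; set of 7 is {7, 8}
Step 6: union(3, 2) -> merged; set of 3 now {2, 3, 4}
Step 7: union(1, 2) -> merged; set of 1 now {1, 2, 3, 4}
Step 8: union(2, 8) -> merged; set of 2 now {1, 2, 3, 4, 7, 8}
Step 9: union(4, 3) -> already same set; set of 4 now {1, 2, 3, 4, 7, 8}
Step 10: find(4) -> no change; set of 4 is {1, 2, 3, 4, 7, 8}
Step 11: find(0) -> no change; set of 0 is {0}
Step 12: union(4, 7) -> already same set; set of 4 now {1, 2, 3, 4, 7, 8}
Step 13: union(7, 3) -> already same set; set of 7 now {1, 2, 3, 4, 7, 8}
Step 14: union(0, 7) -> merged; set of 0 now {0, 1, 2, 3, 4, 7, 8}
Step 15: union(0, 5) -> merged; set of 0 now {0, 1, 2, 3, 4, 5, 7, 8}
Step 16: find(3) -> no change; set of 3 is {0, 1, 2, 3, 4, 5, 7, 8}
Step 17: union(3, 8) -> already same set; set of 3 now {0, 1, 2, 3, 4, 5, 7, 8}
Step 18: union(3, 7) -> already same set; set of 3 now {0, 1, 2, 3, 4, 5, 7, 8}
Step 19: union(3, 2) -> already same set; set of 3 now {0, 1, 2, 3, 4, 5, 7, 8}
Step 20: union(0, 5) -> already same set; set of 0 now {0, 1, 2, 3, 4, 5, 7, 8}
Step 21: union(3, 8) -> already same set; set of 3 now {0, 1, 2, 3, 4, 5, 7, 8}
Step 22: union(3, 7) -> already same set; set of 3 now {0, 1, 2, 3, 4, 5, 7, 8}
Step 23: find(7) -> no change; set of 7 is {0, 1, 2, 3, 4, 5, 7, 8}
Step 24: union(9, 0) -> merged; set of 9 now {0, 1, 2, 3, 4, 5, 7, 8, 9}
Step 25: find(9) -> no change; set of 9 is {0, 1, 2, 3, 4, 5, 7, 8, 9}
Step 26: find(2) -> no change; set of 2 is {0, 1, 2, 3, 4, 5, 7, 8, 9}
Step 27: find(0) -> no change; set of 0 is {0, 1, 2, 3, 4, 5, 7, 8, 9}
Step 28: union(0, 7) -> already same set; set of 0 now {0, 1, 2, 3, 4, 5, 7, 8, 9}
Set of 9: {0, 1, 2, 3, 4, 5, 7, 8, 9}; 4 is a member.

Answer: yes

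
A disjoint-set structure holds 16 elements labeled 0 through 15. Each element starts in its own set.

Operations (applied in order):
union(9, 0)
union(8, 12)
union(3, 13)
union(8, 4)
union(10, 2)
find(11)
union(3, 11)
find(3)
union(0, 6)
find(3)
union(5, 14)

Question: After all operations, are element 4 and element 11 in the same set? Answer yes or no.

Answer: no

Derivation:
Step 1: union(9, 0) -> merged; set of 9 now {0, 9}
Step 2: union(8, 12) -> merged; set of 8 now {8, 12}
Step 3: union(3, 13) -> merged; set of 3 now {3, 13}
Step 4: union(8, 4) -> merged; set of 8 now {4, 8, 12}
Step 5: union(10, 2) -> merged; set of 10 now {2, 10}
Step 6: find(11) -> no change; set of 11 is {11}
Step 7: union(3, 11) -> merged; set of 3 now {3, 11, 13}
Step 8: find(3) -> no change; set of 3 is {3, 11, 13}
Step 9: union(0, 6) -> merged; set of 0 now {0, 6, 9}
Step 10: find(3) -> no change; set of 3 is {3, 11, 13}
Step 11: union(5, 14) -> merged; set of 5 now {5, 14}
Set of 4: {4, 8, 12}; 11 is not a member.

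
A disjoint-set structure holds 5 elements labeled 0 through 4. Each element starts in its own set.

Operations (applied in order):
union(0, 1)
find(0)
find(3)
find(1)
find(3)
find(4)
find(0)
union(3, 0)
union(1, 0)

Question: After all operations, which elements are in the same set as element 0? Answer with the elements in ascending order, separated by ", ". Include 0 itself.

Answer: 0, 1, 3

Derivation:
Step 1: union(0, 1) -> merged; set of 0 now {0, 1}
Step 2: find(0) -> no change; set of 0 is {0, 1}
Step 3: find(3) -> no change; set of 3 is {3}
Step 4: find(1) -> no change; set of 1 is {0, 1}
Step 5: find(3) -> no change; set of 3 is {3}
Step 6: find(4) -> no change; set of 4 is {4}
Step 7: find(0) -> no change; set of 0 is {0, 1}
Step 8: union(3, 0) -> merged; set of 3 now {0, 1, 3}
Step 9: union(1, 0) -> already same set; set of 1 now {0, 1, 3}
Component of 0: {0, 1, 3}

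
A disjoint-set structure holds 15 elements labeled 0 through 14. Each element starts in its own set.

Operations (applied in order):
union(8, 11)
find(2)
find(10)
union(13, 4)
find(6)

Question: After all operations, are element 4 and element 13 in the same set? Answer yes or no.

Answer: yes

Derivation:
Step 1: union(8, 11) -> merged; set of 8 now {8, 11}
Step 2: find(2) -> no change; set of 2 is {2}
Step 3: find(10) -> no change; set of 10 is {10}
Step 4: union(13, 4) -> merged; set of 13 now {4, 13}
Step 5: find(6) -> no change; set of 6 is {6}
Set of 4: {4, 13}; 13 is a member.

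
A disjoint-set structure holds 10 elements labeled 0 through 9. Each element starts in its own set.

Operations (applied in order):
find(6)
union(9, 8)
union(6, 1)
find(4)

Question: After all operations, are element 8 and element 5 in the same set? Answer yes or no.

Answer: no

Derivation:
Step 1: find(6) -> no change; set of 6 is {6}
Step 2: union(9, 8) -> merged; set of 9 now {8, 9}
Step 3: union(6, 1) -> merged; set of 6 now {1, 6}
Step 4: find(4) -> no change; set of 4 is {4}
Set of 8: {8, 9}; 5 is not a member.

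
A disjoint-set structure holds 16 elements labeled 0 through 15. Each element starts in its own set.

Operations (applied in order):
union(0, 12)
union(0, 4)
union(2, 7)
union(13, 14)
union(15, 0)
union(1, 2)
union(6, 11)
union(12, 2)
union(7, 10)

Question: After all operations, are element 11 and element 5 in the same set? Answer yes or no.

Answer: no

Derivation:
Step 1: union(0, 12) -> merged; set of 0 now {0, 12}
Step 2: union(0, 4) -> merged; set of 0 now {0, 4, 12}
Step 3: union(2, 7) -> merged; set of 2 now {2, 7}
Step 4: union(13, 14) -> merged; set of 13 now {13, 14}
Step 5: union(15, 0) -> merged; set of 15 now {0, 4, 12, 15}
Step 6: union(1, 2) -> merged; set of 1 now {1, 2, 7}
Step 7: union(6, 11) -> merged; set of 6 now {6, 11}
Step 8: union(12, 2) -> merged; set of 12 now {0, 1, 2, 4, 7, 12, 15}
Step 9: union(7, 10) -> merged; set of 7 now {0, 1, 2, 4, 7, 10, 12, 15}
Set of 11: {6, 11}; 5 is not a member.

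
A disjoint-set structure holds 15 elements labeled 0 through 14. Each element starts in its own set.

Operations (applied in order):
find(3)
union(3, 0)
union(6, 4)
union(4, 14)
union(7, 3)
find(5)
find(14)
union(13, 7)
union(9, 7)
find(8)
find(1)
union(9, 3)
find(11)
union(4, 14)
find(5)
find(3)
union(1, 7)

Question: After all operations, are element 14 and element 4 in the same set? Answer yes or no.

Step 1: find(3) -> no change; set of 3 is {3}
Step 2: union(3, 0) -> merged; set of 3 now {0, 3}
Step 3: union(6, 4) -> merged; set of 6 now {4, 6}
Step 4: union(4, 14) -> merged; set of 4 now {4, 6, 14}
Step 5: union(7, 3) -> merged; set of 7 now {0, 3, 7}
Step 6: find(5) -> no change; set of 5 is {5}
Step 7: find(14) -> no change; set of 14 is {4, 6, 14}
Step 8: union(13, 7) -> merged; set of 13 now {0, 3, 7, 13}
Step 9: union(9, 7) -> merged; set of 9 now {0, 3, 7, 9, 13}
Step 10: find(8) -> no change; set of 8 is {8}
Step 11: find(1) -> no change; set of 1 is {1}
Step 12: union(9, 3) -> already same set; set of 9 now {0, 3, 7, 9, 13}
Step 13: find(11) -> no change; set of 11 is {11}
Step 14: union(4, 14) -> already same set; set of 4 now {4, 6, 14}
Step 15: find(5) -> no change; set of 5 is {5}
Step 16: find(3) -> no change; set of 3 is {0, 3, 7, 9, 13}
Step 17: union(1, 7) -> merged; set of 1 now {0, 1, 3, 7, 9, 13}
Set of 14: {4, 6, 14}; 4 is a member.

Answer: yes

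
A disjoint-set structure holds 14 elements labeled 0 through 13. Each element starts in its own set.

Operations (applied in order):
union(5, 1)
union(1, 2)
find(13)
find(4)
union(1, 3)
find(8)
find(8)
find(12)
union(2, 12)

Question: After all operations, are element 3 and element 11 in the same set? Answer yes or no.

Answer: no

Derivation:
Step 1: union(5, 1) -> merged; set of 5 now {1, 5}
Step 2: union(1, 2) -> merged; set of 1 now {1, 2, 5}
Step 3: find(13) -> no change; set of 13 is {13}
Step 4: find(4) -> no change; set of 4 is {4}
Step 5: union(1, 3) -> merged; set of 1 now {1, 2, 3, 5}
Step 6: find(8) -> no change; set of 8 is {8}
Step 7: find(8) -> no change; set of 8 is {8}
Step 8: find(12) -> no change; set of 12 is {12}
Step 9: union(2, 12) -> merged; set of 2 now {1, 2, 3, 5, 12}
Set of 3: {1, 2, 3, 5, 12}; 11 is not a member.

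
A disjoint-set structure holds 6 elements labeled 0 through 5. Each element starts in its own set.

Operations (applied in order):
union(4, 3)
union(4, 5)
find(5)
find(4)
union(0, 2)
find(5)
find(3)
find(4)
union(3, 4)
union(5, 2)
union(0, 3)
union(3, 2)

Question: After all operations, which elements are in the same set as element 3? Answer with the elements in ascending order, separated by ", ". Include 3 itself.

Step 1: union(4, 3) -> merged; set of 4 now {3, 4}
Step 2: union(4, 5) -> merged; set of 4 now {3, 4, 5}
Step 3: find(5) -> no change; set of 5 is {3, 4, 5}
Step 4: find(4) -> no change; set of 4 is {3, 4, 5}
Step 5: union(0, 2) -> merged; set of 0 now {0, 2}
Step 6: find(5) -> no change; set of 5 is {3, 4, 5}
Step 7: find(3) -> no change; set of 3 is {3, 4, 5}
Step 8: find(4) -> no change; set of 4 is {3, 4, 5}
Step 9: union(3, 4) -> already same set; set of 3 now {3, 4, 5}
Step 10: union(5, 2) -> merged; set of 5 now {0, 2, 3, 4, 5}
Step 11: union(0, 3) -> already same set; set of 0 now {0, 2, 3, 4, 5}
Step 12: union(3, 2) -> already same set; set of 3 now {0, 2, 3, 4, 5}
Component of 3: {0, 2, 3, 4, 5}

Answer: 0, 2, 3, 4, 5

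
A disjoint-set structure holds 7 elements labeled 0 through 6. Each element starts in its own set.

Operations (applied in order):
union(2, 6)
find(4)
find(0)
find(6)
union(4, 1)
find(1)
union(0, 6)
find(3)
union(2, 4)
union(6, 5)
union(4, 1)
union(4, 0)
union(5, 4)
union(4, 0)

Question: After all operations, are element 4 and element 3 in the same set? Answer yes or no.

Step 1: union(2, 6) -> merged; set of 2 now {2, 6}
Step 2: find(4) -> no change; set of 4 is {4}
Step 3: find(0) -> no change; set of 0 is {0}
Step 4: find(6) -> no change; set of 6 is {2, 6}
Step 5: union(4, 1) -> merged; set of 4 now {1, 4}
Step 6: find(1) -> no change; set of 1 is {1, 4}
Step 7: union(0, 6) -> merged; set of 0 now {0, 2, 6}
Step 8: find(3) -> no change; set of 3 is {3}
Step 9: union(2, 4) -> merged; set of 2 now {0, 1, 2, 4, 6}
Step 10: union(6, 5) -> merged; set of 6 now {0, 1, 2, 4, 5, 6}
Step 11: union(4, 1) -> already same set; set of 4 now {0, 1, 2, 4, 5, 6}
Step 12: union(4, 0) -> already same set; set of 4 now {0, 1, 2, 4, 5, 6}
Step 13: union(5, 4) -> already same set; set of 5 now {0, 1, 2, 4, 5, 6}
Step 14: union(4, 0) -> already same set; set of 4 now {0, 1, 2, 4, 5, 6}
Set of 4: {0, 1, 2, 4, 5, 6}; 3 is not a member.

Answer: no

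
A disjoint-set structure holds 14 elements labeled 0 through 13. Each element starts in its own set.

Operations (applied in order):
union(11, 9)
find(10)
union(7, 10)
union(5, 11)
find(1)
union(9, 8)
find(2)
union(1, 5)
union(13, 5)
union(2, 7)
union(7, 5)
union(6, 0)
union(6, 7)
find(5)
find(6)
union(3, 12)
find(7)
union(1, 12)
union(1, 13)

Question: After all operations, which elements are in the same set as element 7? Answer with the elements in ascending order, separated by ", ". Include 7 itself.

Step 1: union(11, 9) -> merged; set of 11 now {9, 11}
Step 2: find(10) -> no change; set of 10 is {10}
Step 3: union(7, 10) -> merged; set of 7 now {7, 10}
Step 4: union(5, 11) -> merged; set of 5 now {5, 9, 11}
Step 5: find(1) -> no change; set of 1 is {1}
Step 6: union(9, 8) -> merged; set of 9 now {5, 8, 9, 11}
Step 7: find(2) -> no change; set of 2 is {2}
Step 8: union(1, 5) -> merged; set of 1 now {1, 5, 8, 9, 11}
Step 9: union(13, 5) -> merged; set of 13 now {1, 5, 8, 9, 11, 13}
Step 10: union(2, 7) -> merged; set of 2 now {2, 7, 10}
Step 11: union(7, 5) -> merged; set of 7 now {1, 2, 5, 7, 8, 9, 10, 11, 13}
Step 12: union(6, 0) -> merged; set of 6 now {0, 6}
Step 13: union(6, 7) -> merged; set of 6 now {0, 1, 2, 5, 6, 7, 8, 9, 10, 11, 13}
Step 14: find(5) -> no change; set of 5 is {0, 1, 2, 5, 6, 7, 8, 9, 10, 11, 13}
Step 15: find(6) -> no change; set of 6 is {0, 1, 2, 5, 6, 7, 8, 9, 10, 11, 13}
Step 16: union(3, 12) -> merged; set of 3 now {3, 12}
Step 17: find(7) -> no change; set of 7 is {0, 1, 2, 5, 6, 7, 8, 9, 10, 11, 13}
Step 18: union(1, 12) -> merged; set of 1 now {0, 1, 2, 3, 5, 6, 7, 8, 9, 10, 11, 12, 13}
Step 19: union(1, 13) -> already same set; set of 1 now {0, 1, 2, 3, 5, 6, 7, 8, 9, 10, 11, 12, 13}
Component of 7: {0, 1, 2, 3, 5, 6, 7, 8, 9, 10, 11, 12, 13}

Answer: 0, 1, 2, 3, 5, 6, 7, 8, 9, 10, 11, 12, 13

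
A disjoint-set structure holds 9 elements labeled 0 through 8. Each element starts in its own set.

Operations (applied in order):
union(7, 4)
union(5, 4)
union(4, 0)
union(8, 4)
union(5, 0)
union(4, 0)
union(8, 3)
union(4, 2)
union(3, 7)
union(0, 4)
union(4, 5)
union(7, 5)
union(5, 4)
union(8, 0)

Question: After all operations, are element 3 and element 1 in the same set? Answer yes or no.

Answer: no

Derivation:
Step 1: union(7, 4) -> merged; set of 7 now {4, 7}
Step 2: union(5, 4) -> merged; set of 5 now {4, 5, 7}
Step 3: union(4, 0) -> merged; set of 4 now {0, 4, 5, 7}
Step 4: union(8, 4) -> merged; set of 8 now {0, 4, 5, 7, 8}
Step 5: union(5, 0) -> already same set; set of 5 now {0, 4, 5, 7, 8}
Step 6: union(4, 0) -> already same set; set of 4 now {0, 4, 5, 7, 8}
Step 7: union(8, 3) -> merged; set of 8 now {0, 3, 4, 5, 7, 8}
Step 8: union(4, 2) -> merged; set of 4 now {0, 2, 3, 4, 5, 7, 8}
Step 9: union(3, 7) -> already same set; set of 3 now {0, 2, 3, 4, 5, 7, 8}
Step 10: union(0, 4) -> already same set; set of 0 now {0, 2, 3, 4, 5, 7, 8}
Step 11: union(4, 5) -> already same set; set of 4 now {0, 2, 3, 4, 5, 7, 8}
Step 12: union(7, 5) -> already same set; set of 7 now {0, 2, 3, 4, 5, 7, 8}
Step 13: union(5, 4) -> already same set; set of 5 now {0, 2, 3, 4, 5, 7, 8}
Step 14: union(8, 0) -> already same set; set of 8 now {0, 2, 3, 4, 5, 7, 8}
Set of 3: {0, 2, 3, 4, 5, 7, 8}; 1 is not a member.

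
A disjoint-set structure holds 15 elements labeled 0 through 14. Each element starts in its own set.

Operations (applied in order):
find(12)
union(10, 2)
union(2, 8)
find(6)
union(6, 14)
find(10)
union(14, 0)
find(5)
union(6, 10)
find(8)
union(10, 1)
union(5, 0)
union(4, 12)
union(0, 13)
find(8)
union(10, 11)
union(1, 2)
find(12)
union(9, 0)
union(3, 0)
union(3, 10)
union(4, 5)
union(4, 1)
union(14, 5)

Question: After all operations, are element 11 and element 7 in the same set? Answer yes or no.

Step 1: find(12) -> no change; set of 12 is {12}
Step 2: union(10, 2) -> merged; set of 10 now {2, 10}
Step 3: union(2, 8) -> merged; set of 2 now {2, 8, 10}
Step 4: find(6) -> no change; set of 6 is {6}
Step 5: union(6, 14) -> merged; set of 6 now {6, 14}
Step 6: find(10) -> no change; set of 10 is {2, 8, 10}
Step 7: union(14, 0) -> merged; set of 14 now {0, 6, 14}
Step 8: find(5) -> no change; set of 5 is {5}
Step 9: union(6, 10) -> merged; set of 6 now {0, 2, 6, 8, 10, 14}
Step 10: find(8) -> no change; set of 8 is {0, 2, 6, 8, 10, 14}
Step 11: union(10, 1) -> merged; set of 10 now {0, 1, 2, 6, 8, 10, 14}
Step 12: union(5, 0) -> merged; set of 5 now {0, 1, 2, 5, 6, 8, 10, 14}
Step 13: union(4, 12) -> merged; set of 4 now {4, 12}
Step 14: union(0, 13) -> merged; set of 0 now {0, 1, 2, 5, 6, 8, 10, 13, 14}
Step 15: find(8) -> no change; set of 8 is {0, 1, 2, 5, 6, 8, 10, 13, 14}
Step 16: union(10, 11) -> merged; set of 10 now {0, 1, 2, 5, 6, 8, 10, 11, 13, 14}
Step 17: union(1, 2) -> already same set; set of 1 now {0, 1, 2, 5, 6, 8, 10, 11, 13, 14}
Step 18: find(12) -> no change; set of 12 is {4, 12}
Step 19: union(9, 0) -> merged; set of 9 now {0, 1, 2, 5, 6, 8, 9, 10, 11, 13, 14}
Step 20: union(3, 0) -> merged; set of 3 now {0, 1, 2, 3, 5, 6, 8, 9, 10, 11, 13, 14}
Step 21: union(3, 10) -> already same set; set of 3 now {0, 1, 2, 3, 5, 6, 8, 9, 10, 11, 13, 14}
Step 22: union(4, 5) -> merged; set of 4 now {0, 1, 2, 3, 4, 5, 6, 8, 9, 10, 11, 12, 13, 14}
Step 23: union(4, 1) -> already same set; set of 4 now {0, 1, 2, 3, 4, 5, 6, 8, 9, 10, 11, 12, 13, 14}
Step 24: union(14, 5) -> already same set; set of 14 now {0, 1, 2, 3, 4, 5, 6, 8, 9, 10, 11, 12, 13, 14}
Set of 11: {0, 1, 2, 3, 4, 5, 6, 8, 9, 10, 11, 12, 13, 14}; 7 is not a member.

Answer: no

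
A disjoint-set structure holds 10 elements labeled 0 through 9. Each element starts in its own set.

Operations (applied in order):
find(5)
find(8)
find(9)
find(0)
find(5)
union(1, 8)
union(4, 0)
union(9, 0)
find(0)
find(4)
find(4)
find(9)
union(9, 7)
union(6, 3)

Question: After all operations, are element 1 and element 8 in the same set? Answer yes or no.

Answer: yes

Derivation:
Step 1: find(5) -> no change; set of 5 is {5}
Step 2: find(8) -> no change; set of 8 is {8}
Step 3: find(9) -> no change; set of 9 is {9}
Step 4: find(0) -> no change; set of 0 is {0}
Step 5: find(5) -> no change; set of 5 is {5}
Step 6: union(1, 8) -> merged; set of 1 now {1, 8}
Step 7: union(4, 0) -> merged; set of 4 now {0, 4}
Step 8: union(9, 0) -> merged; set of 9 now {0, 4, 9}
Step 9: find(0) -> no change; set of 0 is {0, 4, 9}
Step 10: find(4) -> no change; set of 4 is {0, 4, 9}
Step 11: find(4) -> no change; set of 4 is {0, 4, 9}
Step 12: find(9) -> no change; set of 9 is {0, 4, 9}
Step 13: union(9, 7) -> merged; set of 9 now {0, 4, 7, 9}
Step 14: union(6, 3) -> merged; set of 6 now {3, 6}
Set of 1: {1, 8}; 8 is a member.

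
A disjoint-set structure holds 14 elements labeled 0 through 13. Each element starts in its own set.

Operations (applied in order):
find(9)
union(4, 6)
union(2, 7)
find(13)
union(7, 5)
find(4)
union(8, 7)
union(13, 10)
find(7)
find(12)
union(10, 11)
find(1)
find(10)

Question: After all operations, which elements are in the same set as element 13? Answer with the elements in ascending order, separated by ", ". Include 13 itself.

Step 1: find(9) -> no change; set of 9 is {9}
Step 2: union(4, 6) -> merged; set of 4 now {4, 6}
Step 3: union(2, 7) -> merged; set of 2 now {2, 7}
Step 4: find(13) -> no change; set of 13 is {13}
Step 5: union(7, 5) -> merged; set of 7 now {2, 5, 7}
Step 6: find(4) -> no change; set of 4 is {4, 6}
Step 7: union(8, 7) -> merged; set of 8 now {2, 5, 7, 8}
Step 8: union(13, 10) -> merged; set of 13 now {10, 13}
Step 9: find(7) -> no change; set of 7 is {2, 5, 7, 8}
Step 10: find(12) -> no change; set of 12 is {12}
Step 11: union(10, 11) -> merged; set of 10 now {10, 11, 13}
Step 12: find(1) -> no change; set of 1 is {1}
Step 13: find(10) -> no change; set of 10 is {10, 11, 13}
Component of 13: {10, 11, 13}

Answer: 10, 11, 13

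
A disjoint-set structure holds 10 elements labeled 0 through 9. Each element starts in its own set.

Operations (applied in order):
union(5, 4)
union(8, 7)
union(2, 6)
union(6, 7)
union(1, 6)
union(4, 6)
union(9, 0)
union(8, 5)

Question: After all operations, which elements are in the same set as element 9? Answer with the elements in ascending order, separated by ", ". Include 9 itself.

Step 1: union(5, 4) -> merged; set of 5 now {4, 5}
Step 2: union(8, 7) -> merged; set of 8 now {7, 8}
Step 3: union(2, 6) -> merged; set of 2 now {2, 6}
Step 4: union(6, 7) -> merged; set of 6 now {2, 6, 7, 8}
Step 5: union(1, 6) -> merged; set of 1 now {1, 2, 6, 7, 8}
Step 6: union(4, 6) -> merged; set of 4 now {1, 2, 4, 5, 6, 7, 8}
Step 7: union(9, 0) -> merged; set of 9 now {0, 9}
Step 8: union(8, 5) -> already same set; set of 8 now {1, 2, 4, 5, 6, 7, 8}
Component of 9: {0, 9}

Answer: 0, 9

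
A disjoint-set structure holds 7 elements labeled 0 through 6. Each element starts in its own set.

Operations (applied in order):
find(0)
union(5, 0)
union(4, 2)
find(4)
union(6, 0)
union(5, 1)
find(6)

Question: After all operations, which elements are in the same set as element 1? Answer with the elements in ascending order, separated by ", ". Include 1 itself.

Answer: 0, 1, 5, 6

Derivation:
Step 1: find(0) -> no change; set of 0 is {0}
Step 2: union(5, 0) -> merged; set of 5 now {0, 5}
Step 3: union(4, 2) -> merged; set of 4 now {2, 4}
Step 4: find(4) -> no change; set of 4 is {2, 4}
Step 5: union(6, 0) -> merged; set of 6 now {0, 5, 6}
Step 6: union(5, 1) -> merged; set of 5 now {0, 1, 5, 6}
Step 7: find(6) -> no change; set of 6 is {0, 1, 5, 6}
Component of 1: {0, 1, 5, 6}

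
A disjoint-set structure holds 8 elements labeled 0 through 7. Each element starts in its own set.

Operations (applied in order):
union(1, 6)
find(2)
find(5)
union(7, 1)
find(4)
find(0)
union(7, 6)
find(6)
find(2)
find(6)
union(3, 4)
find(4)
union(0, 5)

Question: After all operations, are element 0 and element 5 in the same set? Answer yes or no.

Answer: yes

Derivation:
Step 1: union(1, 6) -> merged; set of 1 now {1, 6}
Step 2: find(2) -> no change; set of 2 is {2}
Step 3: find(5) -> no change; set of 5 is {5}
Step 4: union(7, 1) -> merged; set of 7 now {1, 6, 7}
Step 5: find(4) -> no change; set of 4 is {4}
Step 6: find(0) -> no change; set of 0 is {0}
Step 7: union(7, 6) -> already same set; set of 7 now {1, 6, 7}
Step 8: find(6) -> no change; set of 6 is {1, 6, 7}
Step 9: find(2) -> no change; set of 2 is {2}
Step 10: find(6) -> no change; set of 6 is {1, 6, 7}
Step 11: union(3, 4) -> merged; set of 3 now {3, 4}
Step 12: find(4) -> no change; set of 4 is {3, 4}
Step 13: union(0, 5) -> merged; set of 0 now {0, 5}
Set of 0: {0, 5}; 5 is a member.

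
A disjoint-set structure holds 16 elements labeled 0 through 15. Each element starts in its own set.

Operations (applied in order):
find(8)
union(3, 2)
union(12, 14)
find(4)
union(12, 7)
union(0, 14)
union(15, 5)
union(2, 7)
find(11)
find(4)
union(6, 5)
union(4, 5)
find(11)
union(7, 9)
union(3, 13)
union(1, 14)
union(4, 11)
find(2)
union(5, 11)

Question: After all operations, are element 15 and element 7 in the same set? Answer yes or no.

Answer: no

Derivation:
Step 1: find(8) -> no change; set of 8 is {8}
Step 2: union(3, 2) -> merged; set of 3 now {2, 3}
Step 3: union(12, 14) -> merged; set of 12 now {12, 14}
Step 4: find(4) -> no change; set of 4 is {4}
Step 5: union(12, 7) -> merged; set of 12 now {7, 12, 14}
Step 6: union(0, 14) -> merged; set of 0 now {0, 7, 12, 14}
Step 7: union(15, 5) -> merged; set of 15 now {5, 15}
Step 8: union(2, 7) -> merged; set of 2 now {0, 2, 3, 7, 12, 14}
Step 9: find(11) -> no change; set of 11 is {11}
Step 10: find(4) -> no change; set of 4 is {4}
Step 11: union(6, 5) -> merged; set of 6 now {5, 6, 15}
Step 12: union(4, 5) -> merged; set of 4 now {4, 5, 6, 15}
Step 13: find(11) -> no change; set of 11 is {11}
Step 14: union(7, 9) -> merged; set of 7 now {0, 2, 3, 7, 9, 12, 14}
Step 15: union(3, 13) -> merged; set of 3 now {0, 2, 3, 7, 9, 12, 13, 14}
Step 16: union(1, 14) -> merged; set of 1 now {0, 1, 2, 3, 7, 9, 12, 13, 14}
Step 17: union(4, 11) -> merged; set of 4 now {4, 5, 6, 11, 15}
Step 18: find(2) -> no change; set of 2 is {0, 1, 2, 3, 7, 9, 12, 13, 14}
Step 19: union(5, 11) -> already same set; set of 5 now {4, 5, 6, 11, 15}
Set of 15: {4, 5, 6, 11, 15}; 7 is not a member.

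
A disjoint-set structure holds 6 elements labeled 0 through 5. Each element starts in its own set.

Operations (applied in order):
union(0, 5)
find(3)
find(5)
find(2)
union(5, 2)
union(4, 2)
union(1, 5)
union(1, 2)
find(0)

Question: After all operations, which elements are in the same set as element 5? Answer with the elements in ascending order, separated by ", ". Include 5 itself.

Step 1: union(0, 5) -> merged; set of 0 now {0, 5}
Step 2: find(3) -> no change; set of 3 is {3}
Step 3: find(5) -> no change; set of 5 is {0, 5}
Step 4: find(2) -> no change; set of 2 is {2}
Step 5: union(5, 2) -> merged; set of 5 now {0, 2, 5}
Step 6: union(4, 2) -> merged; set of 4 now {0, 2, 4, 5}
Step 7: union(1, 5) -> merged; set of 1 now {0, 1, 2, 4, 5}
Step 8: union(1, 2) -> already same set; set of 1 now {0, 1, 2, 4, 5}
Step 9: find(0) -> no change; set of 0 is {0, 1, 2, 4, 5}
Component of 5: {0, 1, 2, 4, 5}

Answer: 0, 1, 2, 4, 5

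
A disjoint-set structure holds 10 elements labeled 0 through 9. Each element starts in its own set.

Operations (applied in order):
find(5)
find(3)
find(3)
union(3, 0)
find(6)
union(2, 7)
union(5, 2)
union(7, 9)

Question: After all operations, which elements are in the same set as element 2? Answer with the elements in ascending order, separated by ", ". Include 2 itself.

Step 1: find(5) -> no change; set of 5 is {5}
Step 2: find(3) -> no change; set of 3 is {3}
Step 3: find(3) -> no change; set of 3 is {3}
Step 4: union(3, 0) -> merged; set of 3 now {0, 3}
Step 5: find(6) -> no change; set of 6 is {6}
Step 6: union(2, 7) -> merged; set of 2 now {2, 7}
Step 7: union(5, 2) -> merged; set of 5 now {2, 5, 7}
Step 8: union(7, 9) -> merged; set of 7 now {2, 5, 7, 9}
Component of 2: {2, 5, 7, 9}

Answer: 2, 5, 7, 9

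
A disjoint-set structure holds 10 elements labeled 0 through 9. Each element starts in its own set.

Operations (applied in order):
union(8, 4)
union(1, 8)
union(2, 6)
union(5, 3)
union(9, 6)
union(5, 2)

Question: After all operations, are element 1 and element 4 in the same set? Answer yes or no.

Answer: yes

Derivation:
Step 1: union(8, 4) -> merged; set of 8 now {4, 8}
Step 2: union(1, 8) -> merged; set of 1 now {1, 4, 8}
Step 3: union(2, 6) -> merged; set of 2 now {2, 6}
Step 4: union(5, 3) -> merged; set of 5 now {3, 5}
Step 5: union(9, 6) -> merged; set of 9 now {2, 6, 9}
Step 6: union(5, 2) -> merged; set of 5 now {2, 3, 5, 6, 9}
Set of 1: {1, 4, 8}; 4 is a member.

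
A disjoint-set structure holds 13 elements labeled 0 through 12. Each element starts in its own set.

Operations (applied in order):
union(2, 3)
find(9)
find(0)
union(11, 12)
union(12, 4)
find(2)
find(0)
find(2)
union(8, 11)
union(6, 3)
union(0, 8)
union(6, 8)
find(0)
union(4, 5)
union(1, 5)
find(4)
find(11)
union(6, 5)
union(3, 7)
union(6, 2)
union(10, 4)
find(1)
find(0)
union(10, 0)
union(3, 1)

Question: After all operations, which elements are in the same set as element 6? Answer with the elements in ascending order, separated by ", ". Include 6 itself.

Answer: 0, 1, 2, 3, 4, 5, 6, 7, 8, 10, 11, 12

Derivation:
Step 1: union(2, 3) -> merged; set of 2 now {2, 3}
Step 2: find(9) -> no change; set of 9 is {9}
Step 3: find(0) -> no change; set of 0 is {0}
Step 4: union(11, 12) -> merged; set of 11 now {11, 12}
Step 5: union(12, 4) -> merged; set of 12 now {4, 11, 12}
Step 6: find(2) -> no change; set of 2 is {2, 3}
Step 7: find(0) -> no change; set of 0 is {0}
Step 8: find(2) -> no change; set of 2 is {2, 3}
Step 9: union(8, 11) -> merged; set of 8 now {4, 8, 11, 12}
Step 10: union(6, 3) -> merged; set of 6 now {2, 3, 6}
Step 11: union(0, 8) -> merged; set of 0 now {0, 4, 8, 11, 12}
Step 12: union(6, 8) -> merged; set of 6 now {0, 2, 3, 4, 6, 8, 11, 12}
Step 13: find(0) -> no change; set of 0 is {0, 2, 3, 4, 6, 8, 11, 12}
Step 14: union(4, 5) -> merged; set of 4 now {0, 2, 3, 4, 5, 6, 8, 11, 12}
Step 15: union(1, 5) -> merged; set of 1 now {0, 1, 2, 3, 4, 5, 6, 8, 11, 12}
Step 16: find(4) -> no change; set of 4 is {0, 1, 2, 3, 4, 5, 6, 8, 11, 12}
Step 17: find(11) -> no change; set of 11 is {0, 1, 2, 3, 4, 5, 6, 8, 11, 12}
Step 18: union(6, 5) -> already same set; set of 6 now {0, 1, 2, 3, 4, 5, 6, 8, 11, 12}
Step 19: union(3, 7) -> merged; set of 3 now {0, 1, 2, 3, 4, 5, 6, 7, 8, 11, 12}
Step 20: union(6, 2) -> already same set; set of 6 now {0, 1, 2, 3, 4, 5, 6, 7, 8, 11, 12}
Step 21: union(10, 4) -> merged; set of 10 now {0, 1, 2, 3, 4, 5, 6, 7, 8, 10, 11, 12}
Step 22: find(1) -> no change; set of 1 is {0, 1, 2, 3, 4, 5, 6, 7, 8, 10, 11, 12}
Step 23: find(0) -> no change; set of 0 is {0, 1, 2, 3, 4, 5, 6, 7, 8, 10, 11, 12}
Step 24: union(10, 0) -> already same set; set of 10 now {0, 1, 2, 3, 4, 5, 6, 7, 8, 10, 11, 12}
Step 25: union(3, 1) -> already same set; set of 3 now {0, 1, 2, 3, 4, 5, 6, 7, 8, 10, 11, 12}
Component of 6: {0, 1, 2, 3, 4, 5, 6, 7, 8, 10, 11, 12}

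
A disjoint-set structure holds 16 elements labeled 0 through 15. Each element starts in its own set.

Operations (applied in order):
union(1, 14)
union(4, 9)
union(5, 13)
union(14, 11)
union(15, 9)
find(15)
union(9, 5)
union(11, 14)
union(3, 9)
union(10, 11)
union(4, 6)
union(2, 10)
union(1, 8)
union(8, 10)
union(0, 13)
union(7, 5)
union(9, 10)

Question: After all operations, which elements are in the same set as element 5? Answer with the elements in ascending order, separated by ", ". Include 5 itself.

Step 1: union(1, 14) -> merged; set of 1 now {1, 14}
Step 2: union(4, 9) -> merged; set of 4 now {4, 9}
Step 3: union(5, 13) -> merged; set of 5 now {5, 13}
Step 4: union(14, 11) -> merged; set of 14 now {1, 11, 14}
Step 5: union(15, 9) -> merged; set of 15 now {4, 9, 15}
Step 6: find(15) -> no change; set of 15 is {4, 9, 15}
Step 7: union(9, 5) -> merged; set of 9 now {4, 5, 9, 13, 15}
Step 8: union(11, 14) -> already same set; set of 11 now {1, 11, 14}
Step 9: union(3, 9) -> merged; set of 3 now {3, 4, 5, 9, 13, 15}
Step 10: union(10, 11) -> merged; set of 10 now {1, 10, 11, 14}
Step 11: union(4, 6) -> merged; set of 4 now {3, 4, 5, 6, 9, 13, 15}
Step 12: union(2, 10) -> merged; set of 2 now {1, 2, 10, 11, 14}
Step 13: union(1, 8) -> merged; set of 1 now {1, 2, 8, 10, 11, 14}
Step 14: union(8, 10) -> already same set; set of 8 now {1, 2, 8, 10, 11, 14}
Step 15: union(0, 13) -> merged; set of 0 now {0, 3, 4, 5, 6, 9, 13, 15}
Step 16: union(7, 5) -> merged; set of 7 now {0, 3, 4, 5, 6, 7, 9, 13, 15}
Step 17: union(9, 10) -> merged; set of 9 now {0, 1, 2, 3, 4, 5, 6, 7, 8, 9, 10, 11, 13, 14, 15}
Component of 5: {0, 1, 2, 3, 4, 5, 6, 7, 8, 9, 10, 11, 13, 14, 15}

Answer: 0, 1, 2, 3, 4, 5, 6, 7, 8, 9, 10, 11, 13, 14, 15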